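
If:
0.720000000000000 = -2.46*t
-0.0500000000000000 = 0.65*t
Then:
No Solution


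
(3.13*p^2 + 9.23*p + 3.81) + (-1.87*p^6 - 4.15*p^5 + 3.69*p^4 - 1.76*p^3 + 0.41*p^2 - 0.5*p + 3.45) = -1.87*p^6 - 4.15*p^5 + 3.69*p^4 - 1.76*p^3 + 3.54*p^2 + 8.73*p + 7.26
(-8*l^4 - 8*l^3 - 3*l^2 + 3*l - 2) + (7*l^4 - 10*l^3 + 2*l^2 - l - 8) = -l^4 - 18*l^3 - l^2 + 2*l - 10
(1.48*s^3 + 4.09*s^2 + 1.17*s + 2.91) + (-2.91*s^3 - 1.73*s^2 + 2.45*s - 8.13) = -1.43*s^3 + 2.36*s^2 + 3.62*s - 5.22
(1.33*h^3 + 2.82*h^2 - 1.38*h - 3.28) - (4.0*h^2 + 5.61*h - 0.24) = 1.33*h^3 - 1.18*h^2 - 6.99*h - 3.04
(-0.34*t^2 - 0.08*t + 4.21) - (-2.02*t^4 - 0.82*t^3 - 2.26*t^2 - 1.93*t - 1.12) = 2.02*t^4 + 0.82*t^3 + 1.92*t^2 + 1.85*t + 5.33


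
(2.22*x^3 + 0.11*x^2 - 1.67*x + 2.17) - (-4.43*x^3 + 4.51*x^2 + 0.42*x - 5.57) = 6.65*x^3 - 4.4*x^2 - 2.09*x + 7.74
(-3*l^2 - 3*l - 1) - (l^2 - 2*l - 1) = -4*l^2 - l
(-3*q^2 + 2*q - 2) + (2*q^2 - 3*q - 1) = -q^2 - q - 3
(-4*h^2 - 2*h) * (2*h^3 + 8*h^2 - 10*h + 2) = -8*h^5 - 36*h^4 + 24*h^3 + 12*h^2 - 4*h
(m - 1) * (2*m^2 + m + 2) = 2*m^3 - m^2 + m - 2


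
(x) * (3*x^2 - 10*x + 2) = 3*x^3 - 10*x^2 + 2*x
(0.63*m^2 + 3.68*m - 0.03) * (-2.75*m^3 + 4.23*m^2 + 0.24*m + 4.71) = -1.7325*m^5 - 7.4551*m^4 + 15.8001*m^3 + 3.7236*m^2 + 17.3256*m - 0.1413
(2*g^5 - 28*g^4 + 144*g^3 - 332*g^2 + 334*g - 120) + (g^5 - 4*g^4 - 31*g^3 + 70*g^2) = 3*g^5 - 32*g^4 + 113*g^3 - 262*g^2 + 334*g - 120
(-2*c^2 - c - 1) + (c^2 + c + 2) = 1 - c^2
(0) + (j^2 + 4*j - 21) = j^2 + 4*j - 21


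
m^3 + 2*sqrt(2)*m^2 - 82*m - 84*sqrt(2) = (m - 6*sqrt(2))*(m + sqrt(2))*(m + 7*sqrt(2))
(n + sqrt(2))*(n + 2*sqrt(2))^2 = n^3 + 5*sqrt(2)*n^2 + 16*n + 8*sqrt(2)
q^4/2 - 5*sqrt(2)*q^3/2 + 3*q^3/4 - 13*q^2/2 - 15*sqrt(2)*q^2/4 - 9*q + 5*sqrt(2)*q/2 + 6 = (q/2 + 1)*(q - 1/2)*(q - 6*sqrt(2))*(q + sqrt(2))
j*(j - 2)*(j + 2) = j^3 - 4*j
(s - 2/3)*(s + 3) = s^2 + 7*s/3 - 2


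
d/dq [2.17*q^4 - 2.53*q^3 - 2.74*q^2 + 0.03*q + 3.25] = 8.68*q^3 - 7.59*q^2 - 5.48*q + 0.03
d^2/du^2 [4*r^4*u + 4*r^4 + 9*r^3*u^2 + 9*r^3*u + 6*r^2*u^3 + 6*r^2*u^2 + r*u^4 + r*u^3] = 6*r*(3*r^2 + 6*r*u + 2*r + 2*u^2 + u)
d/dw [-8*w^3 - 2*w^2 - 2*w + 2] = -24*w^2 - 4*w - 2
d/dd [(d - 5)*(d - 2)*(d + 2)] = 3*d^2 - 10*d - 4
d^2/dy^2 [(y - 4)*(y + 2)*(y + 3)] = 6*y + 2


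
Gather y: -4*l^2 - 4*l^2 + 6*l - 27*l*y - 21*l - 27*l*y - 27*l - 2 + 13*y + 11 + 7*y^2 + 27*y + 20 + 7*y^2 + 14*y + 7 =-8*l^2 - 42*l + 14*y^2 + y*(54 - 54*l) + 36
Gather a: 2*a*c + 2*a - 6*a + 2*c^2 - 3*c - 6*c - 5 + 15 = a*(2*c - 4) + 2*c^2 - 9*c + 10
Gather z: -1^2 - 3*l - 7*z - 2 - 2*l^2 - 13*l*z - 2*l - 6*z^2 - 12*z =-2*l^2 - 5*l - 6*z^2 + z*(-13*l - 19) - 3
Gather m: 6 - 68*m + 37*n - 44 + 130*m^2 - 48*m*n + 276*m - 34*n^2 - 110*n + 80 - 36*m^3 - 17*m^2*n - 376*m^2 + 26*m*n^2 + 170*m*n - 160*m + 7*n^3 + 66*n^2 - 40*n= -36*m^3 + m^2*(-17*n - 246) + m*(26*n^2 + 122*n + 48) + 7*n^3 + 32*n^2 - 113*n + 42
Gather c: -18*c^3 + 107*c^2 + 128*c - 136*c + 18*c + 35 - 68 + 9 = -18*c^3 + 107*c^2 + 10*c - 24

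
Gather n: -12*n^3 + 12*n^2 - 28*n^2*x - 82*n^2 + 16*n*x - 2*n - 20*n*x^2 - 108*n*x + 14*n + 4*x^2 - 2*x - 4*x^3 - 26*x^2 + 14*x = -12*n^3 + n^2*(-28*x - 70) + n*(-20*x^2 - 92*x + 12) - 4*x^3 - 22*x^2 + 12*x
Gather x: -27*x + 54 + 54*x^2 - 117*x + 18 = 54*x^2 - 144*x + 72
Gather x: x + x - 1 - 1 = 2*x - 2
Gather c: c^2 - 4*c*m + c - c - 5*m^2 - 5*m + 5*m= c^2 - 4*c*m - 5*m^2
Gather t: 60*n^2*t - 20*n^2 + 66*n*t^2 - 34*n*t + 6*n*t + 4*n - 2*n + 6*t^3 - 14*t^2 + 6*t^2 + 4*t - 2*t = -20*n^2 + 2*n + 6*t^3 + t^2*(66*n - 8) + t*(60*n^2 - 28*n + 2)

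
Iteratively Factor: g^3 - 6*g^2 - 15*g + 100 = (g - 5)*(g^2 - g - 20) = (g - 5)*(g + 4)*(g - 5)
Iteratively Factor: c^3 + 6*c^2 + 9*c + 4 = (c + 1)*(c^2 + 5*c + 4) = (c + 1)*(c + 4)*(c + 1)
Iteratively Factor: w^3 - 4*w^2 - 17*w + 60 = (w - 5)*(w^2 + w - 12) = (w - 5)*(w + 4)*(w - 3)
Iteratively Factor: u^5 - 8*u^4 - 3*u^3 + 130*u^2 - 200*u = (u - 5)*(u^4 - 3*u^3 - 18*u^2 + 40*u) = (u - 5)*(u - 2)*(u^3 - u^2 - 20*u) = (u - 5)^2*(u - 2)*(u^2 + 4*u) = (u - 5)^2*(u - 2)*(u + 4)*(u)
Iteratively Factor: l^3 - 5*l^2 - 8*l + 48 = (l - 4)*(l^2 - l - 12) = (l - 4)*(l + 3)*(l - 4)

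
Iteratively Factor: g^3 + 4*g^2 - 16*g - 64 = (g + 4)*(g^2 - 16) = (g - 4)*(g + 4)*(g + 4)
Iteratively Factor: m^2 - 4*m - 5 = (m + 1)*(m - 5)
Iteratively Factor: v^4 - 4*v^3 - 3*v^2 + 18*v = (v)*(v^3 - 4*v^2 - 3*v + 18) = v*(v - 3)*(v^2 - v - 6) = v*(v - 3)*(v + 2)*(v - 3)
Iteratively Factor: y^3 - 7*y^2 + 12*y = (y)*(y^2 - 7*y + 12) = y*(y - 3)*(y - 4)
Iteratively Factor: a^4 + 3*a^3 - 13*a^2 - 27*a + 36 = (a + 3)*(a^3 - 13*a + 12) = (a - 3)*(a + 3)*(a^2 + 3*a - 4) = (a - 3)*(a - 1)*(a + 3)*(a + 4)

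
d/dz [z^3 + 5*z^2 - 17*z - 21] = 3*z^2 + 10*z - 17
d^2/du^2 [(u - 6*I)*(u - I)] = 2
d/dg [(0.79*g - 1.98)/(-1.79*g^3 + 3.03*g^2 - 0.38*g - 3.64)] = (2.8282*g^3 - 13.0263*g^2 + 11.9988*g - 3.628)/(3.2041*g^6 - 10.8474*g^5 + 10.5413*g^4 + 10.7284*g^3 - 21.914*g^2 + 2.7664*g + 13.2496)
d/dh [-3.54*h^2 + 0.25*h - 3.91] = 0.25 - 7.08*h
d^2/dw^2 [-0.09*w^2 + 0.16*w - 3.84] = -0.180000000000000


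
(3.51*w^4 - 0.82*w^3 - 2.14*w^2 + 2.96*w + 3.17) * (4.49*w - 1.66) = 15.7599*w^5 - 9.5084*w^4 - 8.2474*w^3 + 16.8428*w^2 + 9.3197*w - 5.2622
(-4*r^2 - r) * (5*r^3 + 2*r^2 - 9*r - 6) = -20*r^5 - 13*r^4 + 34*r^3 + 33*r^2 + 6*r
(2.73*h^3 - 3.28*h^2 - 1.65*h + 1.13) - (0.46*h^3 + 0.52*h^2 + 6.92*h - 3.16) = 2.27*h^3 - 3.8*h^2 - 8.57*h + 4.29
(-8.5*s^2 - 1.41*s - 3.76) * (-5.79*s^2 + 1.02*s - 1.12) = 49.215*s^4 - 0.5061*s^3 + 29.8522*s^2 - 2.256*s + 4.2112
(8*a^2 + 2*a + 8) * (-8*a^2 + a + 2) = -64*a^4 - 8*a^3 - 46*a^2 + 12*a + 16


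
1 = 1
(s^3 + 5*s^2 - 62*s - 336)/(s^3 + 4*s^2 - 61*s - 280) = (s + 6)/(s + 5)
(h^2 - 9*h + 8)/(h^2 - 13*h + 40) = (h - 1)/(h - 5)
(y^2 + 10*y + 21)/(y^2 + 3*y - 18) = (y^2 + 10*y + 21)/(y^2 + 3*y - 18)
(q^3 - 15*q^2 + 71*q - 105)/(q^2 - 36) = (q^3 - 15*q^2 + 71*q - 105)/(q^2 - 36)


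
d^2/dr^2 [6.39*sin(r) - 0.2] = -6.39*sin(r)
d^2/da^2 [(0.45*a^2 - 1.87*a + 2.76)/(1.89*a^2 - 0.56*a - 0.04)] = (-12.407094*a^3 + 59.358096*a^2 - 18.375336*a + 2.2336)/(6.751269*a^6 - 6.001128*a^5 + 1.34946*a^4 + 0.0784*a^3 - 0.02856*a^2 - 0.002688*a - 6.4e-5)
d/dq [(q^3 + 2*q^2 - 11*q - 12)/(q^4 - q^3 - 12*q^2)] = (-q^5 - 4*q^4 + 23*q^3 + 26*q^2 - 168*q - 288)/(q^3*(q^4 - 2*q^3 - 23*q^2 + 24*q + 144))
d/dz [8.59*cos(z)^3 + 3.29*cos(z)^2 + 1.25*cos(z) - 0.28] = (25.77*sin(z)^2 - 6.58*cos(z) - 27.02)*sin(z)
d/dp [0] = 0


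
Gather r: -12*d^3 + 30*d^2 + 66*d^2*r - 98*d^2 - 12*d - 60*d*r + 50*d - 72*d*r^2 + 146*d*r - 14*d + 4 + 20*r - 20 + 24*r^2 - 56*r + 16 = -12*d^3 - 68*d^2 + 24*d + r^2*(24 - 72*d) + r*(66*d^2 + 86*d - 36)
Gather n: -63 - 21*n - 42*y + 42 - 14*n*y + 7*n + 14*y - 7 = n*(-14*y - 14) - 28*y - 28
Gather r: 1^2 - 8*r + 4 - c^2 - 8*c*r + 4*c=-c^2 + 4*c + r*(-8*c - 8) + 5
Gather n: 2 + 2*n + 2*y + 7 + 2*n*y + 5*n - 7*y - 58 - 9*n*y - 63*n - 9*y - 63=n*(-7*y - 56) - 14*y - 112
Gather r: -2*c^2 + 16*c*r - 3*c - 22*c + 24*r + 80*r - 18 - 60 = -2*c^2 - 25*c + r*(16*c + 104) - 78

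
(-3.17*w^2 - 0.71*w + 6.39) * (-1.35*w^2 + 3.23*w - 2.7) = 4.2795*w^4 - 9.2806*w^3 - 2.3608*w^2 + 22.5567*w - 17.253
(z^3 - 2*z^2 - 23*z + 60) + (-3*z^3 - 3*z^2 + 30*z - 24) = -2*z^3 - 5*z^2 + 7*z + 36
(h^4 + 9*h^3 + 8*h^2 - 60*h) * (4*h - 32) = 4*h^5 + 4*h^4 - 256*h^3 - 496*h^2 + 1920*h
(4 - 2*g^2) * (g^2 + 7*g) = -2*g^4 - 14*g^3 + 4*g^2 + 28*g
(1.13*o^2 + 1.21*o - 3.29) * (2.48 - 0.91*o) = -1.0283*o^3 + 1.7013*o^2 + 5.9947*o - 8.1592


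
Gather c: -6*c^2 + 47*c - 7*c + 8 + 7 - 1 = -6*c^2 + 40*c + 14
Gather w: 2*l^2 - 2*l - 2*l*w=2*l^2 - 2*l*w - 2*l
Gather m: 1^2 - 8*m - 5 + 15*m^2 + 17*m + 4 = 15*m^2 + 9*m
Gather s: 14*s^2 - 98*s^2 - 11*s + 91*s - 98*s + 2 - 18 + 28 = -84*s^2 - 18*s + 12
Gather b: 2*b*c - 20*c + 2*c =2*b*c - 18*c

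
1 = 1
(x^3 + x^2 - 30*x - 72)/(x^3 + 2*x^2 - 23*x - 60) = (x - 6)/(x - 5)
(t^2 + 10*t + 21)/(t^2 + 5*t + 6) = (t + 7)/(t + 2)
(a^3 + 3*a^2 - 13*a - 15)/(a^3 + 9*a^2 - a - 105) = (a + 1)/(a + 7)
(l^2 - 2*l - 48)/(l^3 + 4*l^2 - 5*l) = (l^2 - 2*l - 48)/(l*(l^2 + 4*l - 5))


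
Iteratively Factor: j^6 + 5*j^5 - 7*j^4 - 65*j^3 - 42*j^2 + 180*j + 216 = (j + 3)*(j^5 + 2*j^4 - 13*j^3 - 26*j^2 + 36*j + 72) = (j + 3)^2*(j^4 - j^3 - 10*j^2 + 4*j + 24) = (j - 2)*(j + 3)^2*(j^3 + j^2 - 8*j - 12) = (j - 3)*(j - 2)*(j + 3)^2*(j^2 + 4*j + 4) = (j - 3)*(j - 2)*(j + 2)*(j + 3)^2*(j + 2)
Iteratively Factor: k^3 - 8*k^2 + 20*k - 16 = (k - 4)*(k^2 - 4*k + 4) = (k - 4)*(k - 2)*(k - 2)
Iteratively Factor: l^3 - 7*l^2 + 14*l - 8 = (l - 2)*(l^2 - 5*l + 4) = (l - 2)*(l - 1)*(l - 4)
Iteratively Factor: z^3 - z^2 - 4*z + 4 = (z - 1)*(z^2 - 4) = (z - 1)*(z + 2)*(z - 2)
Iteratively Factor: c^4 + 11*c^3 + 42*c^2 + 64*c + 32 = (c + 1)*(c^3 + 10*c^2 + 32*c + 32) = (c + 1)*(c + 2)*(c^2 + 8*c + 16) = (c + 1)*(c + 2)*(c + 4)*(c + 4)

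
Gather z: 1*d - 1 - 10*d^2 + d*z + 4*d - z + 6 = -10*d^2 + 5*d + z*(d - 1) + 5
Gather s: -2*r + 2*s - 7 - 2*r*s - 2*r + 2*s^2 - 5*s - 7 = -4*r + 2*s^2 + s*(-2*r - 3) - 14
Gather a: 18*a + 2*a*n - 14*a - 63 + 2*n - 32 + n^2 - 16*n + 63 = a*(2*n + 4) + n^2 - 14*n - 32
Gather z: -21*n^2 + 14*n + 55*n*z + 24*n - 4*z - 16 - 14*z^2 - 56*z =-21*n^2 + 38*n - 14*z^2 + z*(55*n - 60) - 16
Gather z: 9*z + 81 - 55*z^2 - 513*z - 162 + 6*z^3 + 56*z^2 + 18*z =6*z^3 + z^2 - 486*z - 81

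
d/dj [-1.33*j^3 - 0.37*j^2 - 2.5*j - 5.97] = -3.99*j^2 - 0.74*j - 2.5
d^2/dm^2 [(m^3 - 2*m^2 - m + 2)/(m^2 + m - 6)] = 16/(m^3 + 9*m^2 + 27*m + 27)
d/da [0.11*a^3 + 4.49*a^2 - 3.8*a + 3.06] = 0.33*a^2 + 8.98*a - 3.8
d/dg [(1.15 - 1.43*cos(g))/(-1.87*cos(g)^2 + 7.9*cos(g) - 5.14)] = (2.6741*cos(g)^2 - 4.301*cos(g) + 1.7348)*sin(g)/(3.4969*cos(g)^4 - 29.546*cos(g)^3 + 81.6336*cos(g)^2 - 81.212*cos(g) + 26.4196)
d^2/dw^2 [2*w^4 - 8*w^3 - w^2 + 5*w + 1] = 24*w^2 - 48*w - 2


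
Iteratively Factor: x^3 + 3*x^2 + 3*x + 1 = (x + 1)*(x^2 + 2*x + 1) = (x + 1)^2*(x + 1)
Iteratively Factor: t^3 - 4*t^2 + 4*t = (t)*(t^2 - 4*t + 4) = t*(t - 2)*(t - 2)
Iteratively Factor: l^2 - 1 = (l - 1)*(l + 1)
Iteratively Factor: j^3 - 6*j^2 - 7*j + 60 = (j - 4)*(j^2 - 2*j - 15) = (j - 5)*(j - 4)*(j + 3)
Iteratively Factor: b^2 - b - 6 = (b - 3)*(b + 2)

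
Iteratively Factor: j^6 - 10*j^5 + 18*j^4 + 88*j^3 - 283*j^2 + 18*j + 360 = (j + 1)*(j^5 - 11*j^4 + 29*j^3 + 59*j^2 - 342*j + 360) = (j - 4)*(j + 1)*(j^4 - 7*j^3 + j^2 + 63*j - 90) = (j - 5)*(j - 4)*(j + 1)*(j^3 - 2*j^2 - 9*j + 18) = (j - 5)*(j - 4)*(j + 1)*(j + 3)*(j^2 - 5*j + 6) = (j - 5)*(j - 4)*(j - 3)*(j + 1)*(j + 3)*(j - 2)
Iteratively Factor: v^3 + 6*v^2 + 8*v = (v)*(v^2 + 6*v + 8) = v*(v + 2)*(v + 4)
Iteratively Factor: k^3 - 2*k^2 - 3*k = (k - 3)*(k^2 + k) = (k - 3)*(k + 1)*(k)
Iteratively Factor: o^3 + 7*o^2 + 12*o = (o)*(o^2 + 7*o + 12) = o*(o + 3)*(o + 4)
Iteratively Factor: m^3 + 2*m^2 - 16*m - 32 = (m + 2)*(m^2 - 16) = (m - 4)*(m + 2)*(m + 4)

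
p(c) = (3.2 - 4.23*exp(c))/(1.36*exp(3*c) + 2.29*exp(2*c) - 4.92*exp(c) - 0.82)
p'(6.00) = 0.00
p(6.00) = 0.00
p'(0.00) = 2.91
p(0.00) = 0.49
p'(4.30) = 0.00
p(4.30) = -0.00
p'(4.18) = 0.00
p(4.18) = -0.00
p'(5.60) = 0.00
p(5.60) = -0.00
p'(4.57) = 0.00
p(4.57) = -0.00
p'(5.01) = 0.00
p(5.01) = -0.00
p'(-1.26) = 1.07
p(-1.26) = -1.00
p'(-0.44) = 1.03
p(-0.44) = -0.18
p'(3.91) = 0.00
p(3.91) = -0.00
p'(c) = (3.2 - 4.23*exp(c))*(-4.08*exp(3*c) - 4.58*exp(2*c) + 4.92*exp(c))/(1.36*exp(3*c) + 2.29*exp(2*c) - 4.92*exp(c) - 0.82)^2 - 4.23*exp(c)/(1.36*exp(3*c) + 2.29*exp(2*c) - 4.92*exp(c) - 0.82) = (11.5056*exp(3*c) - 3.3693*exp(2*c) - 14.656*exp(c) + 19.2126)*exp(c)/(1.8496*exp(6*c) + 6.2288*exp(5*c) - 8.1383*exp(4*c) - 24.764*exp(3*c) + 20.4508*exp(2*c) + 8.0688*exp(c) + 0.6724)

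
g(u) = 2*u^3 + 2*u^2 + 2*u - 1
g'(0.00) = 2.00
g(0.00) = -1.00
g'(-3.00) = 44.00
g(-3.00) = -43.00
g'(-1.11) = 4.95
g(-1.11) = -3.49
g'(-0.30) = 1.34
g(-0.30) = -1.47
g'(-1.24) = 6.27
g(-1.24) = -4.22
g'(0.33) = 3.97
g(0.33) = -0.05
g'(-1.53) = 9.93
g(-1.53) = -6.54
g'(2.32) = 43.57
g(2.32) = 39.38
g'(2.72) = 57.27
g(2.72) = 59.48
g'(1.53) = 22.17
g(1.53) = 13.90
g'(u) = 6*u^2 + 4*u + 2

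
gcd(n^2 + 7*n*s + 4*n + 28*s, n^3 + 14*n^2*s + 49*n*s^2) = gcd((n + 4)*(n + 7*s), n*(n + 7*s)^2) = n + 7*s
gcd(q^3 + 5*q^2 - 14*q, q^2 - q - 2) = q - 2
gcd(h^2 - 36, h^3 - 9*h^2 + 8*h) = 1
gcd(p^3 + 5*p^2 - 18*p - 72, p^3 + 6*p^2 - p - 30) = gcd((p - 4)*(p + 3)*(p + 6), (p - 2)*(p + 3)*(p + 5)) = p + 3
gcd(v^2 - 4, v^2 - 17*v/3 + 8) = 1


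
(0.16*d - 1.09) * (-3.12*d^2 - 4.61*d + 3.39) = -0.4992*d^3 + 2.6632*d^2 + 5.5673*d - 3.6951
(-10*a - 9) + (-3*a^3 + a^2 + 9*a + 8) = -3*a^3 + a^2 - a - 1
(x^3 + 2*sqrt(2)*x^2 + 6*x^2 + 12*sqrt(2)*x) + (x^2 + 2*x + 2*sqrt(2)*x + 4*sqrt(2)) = x^3 + 2*sqrt(2)*x^2 + 7*x^2 + 2*x + 14*sqrt(2)*x + 4*sqrt(2)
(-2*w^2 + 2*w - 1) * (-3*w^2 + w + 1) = 6*w^4 - 8*w^3 + 3*w^2 + w - 1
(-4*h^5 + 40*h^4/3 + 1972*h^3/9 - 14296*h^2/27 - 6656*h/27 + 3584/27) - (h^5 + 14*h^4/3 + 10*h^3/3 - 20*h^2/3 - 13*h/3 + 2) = -5*h^5 + 26*h^4/3 + 1942*h^3/9 - 14116*h^2/27 - 6539*h/27 + 3530/27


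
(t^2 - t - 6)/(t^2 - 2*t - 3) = (t + 2)/(t + 1)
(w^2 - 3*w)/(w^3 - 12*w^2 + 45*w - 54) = w/(w^2 - 9*w + 18)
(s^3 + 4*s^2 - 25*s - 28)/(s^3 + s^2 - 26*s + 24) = (s^2 + 8*s + 7)/(s^2 + 5*s - 6)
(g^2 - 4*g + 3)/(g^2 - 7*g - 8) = (-g^2 + 4*g - 3)/(-g^2 + 7*g + 8)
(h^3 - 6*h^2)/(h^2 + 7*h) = h*(h - 6)/(h + 7)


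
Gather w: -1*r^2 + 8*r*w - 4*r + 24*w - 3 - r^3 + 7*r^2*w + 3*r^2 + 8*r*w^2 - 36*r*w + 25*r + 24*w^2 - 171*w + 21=-r^3 + 2*r^2 + 21*r + w^2*(8*r + 24) + w*(7*r^2 - 28*r - 147) + 18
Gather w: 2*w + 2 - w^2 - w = -w^2 + w + 2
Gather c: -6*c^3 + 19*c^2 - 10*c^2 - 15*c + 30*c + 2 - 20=-6*c^3 + 9*c^2 + 15*c - 18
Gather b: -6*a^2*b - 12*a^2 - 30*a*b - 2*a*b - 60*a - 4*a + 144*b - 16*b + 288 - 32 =-12*a^2 - 64*a + b*(-6*a^2 - 32*a + 128) + 256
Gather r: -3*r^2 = -3*r^2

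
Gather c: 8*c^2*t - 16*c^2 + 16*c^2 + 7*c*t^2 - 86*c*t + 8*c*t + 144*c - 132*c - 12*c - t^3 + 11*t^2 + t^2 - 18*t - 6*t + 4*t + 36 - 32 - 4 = 8*c^2*t + c*(7*t^2 - 78*t) - t^3 + 12*t^2 - 20*t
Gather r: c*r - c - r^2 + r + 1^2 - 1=-c - r^2 + r*(c + 1)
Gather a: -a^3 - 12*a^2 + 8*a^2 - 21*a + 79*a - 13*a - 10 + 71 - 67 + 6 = -a^3 - 4*a^2 + 45*a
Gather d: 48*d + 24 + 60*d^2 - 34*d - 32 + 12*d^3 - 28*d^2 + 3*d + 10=12*d^3 + 32*d^2 + 17*d + 2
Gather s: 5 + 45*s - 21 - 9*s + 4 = 36*s - 12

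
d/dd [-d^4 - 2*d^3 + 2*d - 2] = -4*d^3 - 6*d^2 + 2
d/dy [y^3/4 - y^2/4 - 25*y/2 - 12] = 3*y^2/4 - y/2 - 25/2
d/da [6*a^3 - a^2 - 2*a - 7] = 18*a^2 - 2*a - 2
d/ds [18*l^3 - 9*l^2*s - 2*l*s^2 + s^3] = -9*l^2 - 4*l*s + 3*s^2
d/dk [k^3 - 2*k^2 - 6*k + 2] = 3*k^2 - 4*k - 6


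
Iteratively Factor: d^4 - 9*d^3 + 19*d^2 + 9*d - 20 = (d - 5)*(d^3 - 4*d^2 - d + 4) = (d - 5)*(d + 1)*(d^2 - 5*d + 4) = (d - 5)*(d - 1)*(d + 1)*(d - 4)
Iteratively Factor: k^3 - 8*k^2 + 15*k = (k - 3)*(k^2 - 5*k) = (k - 5)*(k - 3)*(k)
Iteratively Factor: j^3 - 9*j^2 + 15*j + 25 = (j - 5)*(j^2 - 4*j - 5) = (j - 5)*(j + 1)*(j - 5)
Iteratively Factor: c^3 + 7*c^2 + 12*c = (c + 3)*(c^2 + 4*c) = c*(c + 3)*(c + 4)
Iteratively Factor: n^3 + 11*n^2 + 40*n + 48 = (n + 4)*(n^2 + 7*n + 12) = (n + 3)*(n + 4)*(n + 4)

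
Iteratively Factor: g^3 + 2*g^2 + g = (g + 1)*(g^2 + g) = g*(g + 1)*(g + 1)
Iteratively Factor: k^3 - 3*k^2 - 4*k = (k + 1)*(k^2 - 4*k) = k*(k + 1)*(k - 4)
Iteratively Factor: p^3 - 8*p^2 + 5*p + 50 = (p - 5)*(p^2 - 3*p - 10) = (p - 5)*(p + 2)*(p - 5)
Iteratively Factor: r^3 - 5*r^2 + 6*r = (r - 3)*(r^2 - 2*r) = r*(r - 3)*(r - 2)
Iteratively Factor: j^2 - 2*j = (j - 2)*(j)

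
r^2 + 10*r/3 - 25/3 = (r - 5/3)*(r + 5)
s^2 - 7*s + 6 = (s - 6)*(s - 1)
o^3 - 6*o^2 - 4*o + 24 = (o - 6)*(o - 2)*(o + 2)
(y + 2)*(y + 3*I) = y^2 + 2*y + 3*I*y + 6*I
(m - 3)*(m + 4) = m^2 + m - 12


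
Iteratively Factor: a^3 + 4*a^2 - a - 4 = (a - 1)*(a^2 + 5*a + 4) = (a - 1)*(a + 4)*(a + 1)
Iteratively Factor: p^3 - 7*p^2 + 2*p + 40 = (p - 5)*(p^2 - 2*p - 8) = (p - 5)*(p + 2)*(p - 4)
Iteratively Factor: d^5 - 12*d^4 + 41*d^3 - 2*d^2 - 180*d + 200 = (d - 2)*(d^4 - 10*d^3 + 21*d^2 + 40*d - 100) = (d - 5)*(d - 2)*(d^3 - 5*d^2 - 4*d + 20) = (d - 5)*(d - 2)*(d + 2)*(d^2 - 7*d + 10) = (d - 5)^2*(d - 2)*(d + 2)*(d - 2)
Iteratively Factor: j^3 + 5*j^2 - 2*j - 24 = (j + 4)*(j^2 + j - 6) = (j - 2)*(j + 4)*(j + 3)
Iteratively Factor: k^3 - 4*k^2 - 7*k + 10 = (k - 1)*(k^2 - 3*k - 10) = (k - 1)*(k + 2)*(k - 5)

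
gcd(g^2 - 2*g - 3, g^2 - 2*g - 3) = g^2 - 2*g - 3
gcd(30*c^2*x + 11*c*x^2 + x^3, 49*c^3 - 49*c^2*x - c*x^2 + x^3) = 1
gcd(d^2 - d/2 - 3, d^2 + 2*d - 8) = d - 2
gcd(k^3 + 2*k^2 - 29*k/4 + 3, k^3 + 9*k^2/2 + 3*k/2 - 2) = k^2 + 7*k/2 - 2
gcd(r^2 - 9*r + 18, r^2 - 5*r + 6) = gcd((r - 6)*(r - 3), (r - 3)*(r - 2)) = r - 3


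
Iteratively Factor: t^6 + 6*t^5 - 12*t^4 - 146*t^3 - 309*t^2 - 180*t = (t - 5)*(t^5 + 11*t^4 + 43*t^3 + 69*t^2 + 36*t) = (t - 5)*(t + 3)*(t^4 + 8*t^3 + 19*t^2 + 12*t) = (t - 5)*(t + 3)*(t + 4)*(t^3 + 4*t^2 + 3*t) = t*(t - 5)*(t + 3)*(t + 4)*(t^2 + 4*t + 3) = t*(t - 5)*(t + 3)^2*(t + 4)*(t + 1)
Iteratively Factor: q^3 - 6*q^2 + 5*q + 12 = (q - 3)*(q^2 - 3*q - 4) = (q - 4)*(q - 3)*(q + 1)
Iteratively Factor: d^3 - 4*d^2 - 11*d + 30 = (d + 3)*(d^2 - 7*d + 10) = (d - 2)*(d + 3)*(d - 5)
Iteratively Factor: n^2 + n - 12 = (n - 3)*(n + 4)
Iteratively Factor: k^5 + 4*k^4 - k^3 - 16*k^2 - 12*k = (k - 2)*(k^4 + 6*k^3 + 11*k^2 + 6*k) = (k - 2)*(k + 2)*(k^3 + 4*k^2 + 3*k) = k*(k - 2)*(k + 2)*(k^2 + 4*k + 3) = k*(k - 2)*(k + 1)*(k + 2)*(k + 3)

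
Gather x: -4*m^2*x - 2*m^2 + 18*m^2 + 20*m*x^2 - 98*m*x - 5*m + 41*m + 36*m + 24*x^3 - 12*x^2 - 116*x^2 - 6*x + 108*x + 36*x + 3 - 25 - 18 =16*m^2 + 72*m + 24*x^3 + x^2*(20*m - 128) + x*(-4*m^2 - 98*m + 138) - 40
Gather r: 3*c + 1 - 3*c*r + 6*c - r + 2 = 9*c + r*(-3*c - 1) + 3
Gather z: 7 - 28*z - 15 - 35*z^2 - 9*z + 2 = -35*z^2 - 37*z - 6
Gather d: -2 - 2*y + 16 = 14 - 2*y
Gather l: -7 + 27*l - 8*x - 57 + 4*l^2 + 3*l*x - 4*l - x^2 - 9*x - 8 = 4*l^2 + l*(3*x + 23) - x^2 - 17*x - 72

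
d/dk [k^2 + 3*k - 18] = 2*k + 3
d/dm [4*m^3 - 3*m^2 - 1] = 6*m*(2*m - 1)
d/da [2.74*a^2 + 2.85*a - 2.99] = 5.48*a + 2.85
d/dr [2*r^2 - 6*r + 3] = 4*r - 6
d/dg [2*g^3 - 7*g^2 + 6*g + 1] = 6*g^2 - 14*g + 6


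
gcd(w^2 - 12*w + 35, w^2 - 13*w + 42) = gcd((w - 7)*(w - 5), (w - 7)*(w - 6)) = w - 7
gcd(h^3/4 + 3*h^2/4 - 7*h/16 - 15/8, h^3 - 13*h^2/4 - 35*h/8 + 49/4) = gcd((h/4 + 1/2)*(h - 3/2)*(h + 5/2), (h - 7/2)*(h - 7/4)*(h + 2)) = h + 2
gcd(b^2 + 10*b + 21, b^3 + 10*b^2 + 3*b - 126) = b + 7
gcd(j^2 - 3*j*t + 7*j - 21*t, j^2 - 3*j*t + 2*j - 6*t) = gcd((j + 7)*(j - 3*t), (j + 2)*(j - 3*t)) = -j + 3*t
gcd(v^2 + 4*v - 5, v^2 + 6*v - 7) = v - 1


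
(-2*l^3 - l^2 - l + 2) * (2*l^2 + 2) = -4*l^5 - 2*l^4 - 6*l^3 + 2*l^2 - 2*l + 4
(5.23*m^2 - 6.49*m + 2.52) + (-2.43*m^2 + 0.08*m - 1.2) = 2.8*m^2 - 6.41*m + 1.32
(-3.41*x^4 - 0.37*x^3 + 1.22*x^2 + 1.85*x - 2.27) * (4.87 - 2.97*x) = 10.1277*x^5 - 15.5078*x^4 - 5.4253*x^3 + 0.446899999999999*x^2 + 15.7514*x - 11.0549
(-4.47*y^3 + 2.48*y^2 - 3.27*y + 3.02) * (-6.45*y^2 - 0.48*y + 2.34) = 28.8315*y^5 - 13.8504*y^4 + 9.4413*y^3 - 12.1062*y^2 - 9.1014*y + 7.0668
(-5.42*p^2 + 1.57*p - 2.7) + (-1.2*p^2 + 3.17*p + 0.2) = -6.62*p^2 + 4.74*p - 2.5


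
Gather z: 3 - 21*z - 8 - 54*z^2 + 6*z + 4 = -54*z^2 - 15*z - 1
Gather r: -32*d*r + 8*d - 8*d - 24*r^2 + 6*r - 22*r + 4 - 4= -24*r^2 + r*(-32*d - 16)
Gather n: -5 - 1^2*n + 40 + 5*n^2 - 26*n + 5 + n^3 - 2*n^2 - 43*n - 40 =n^3 + 3*n^2 - 70*n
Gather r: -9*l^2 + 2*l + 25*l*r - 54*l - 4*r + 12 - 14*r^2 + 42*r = -9*l^2 - 52*l - 14*r^2 + r*(25*l + 38) + 12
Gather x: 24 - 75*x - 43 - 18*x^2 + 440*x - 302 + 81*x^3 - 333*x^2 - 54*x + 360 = 81*x^3 - 351*x^2 + 311*x + 39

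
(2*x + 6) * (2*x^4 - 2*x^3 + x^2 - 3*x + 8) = 4*x^5 + 8*x^4 - 10*x^3 - 2*x + 48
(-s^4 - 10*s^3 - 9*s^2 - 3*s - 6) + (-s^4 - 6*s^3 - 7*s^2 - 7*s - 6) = -2*s^4 - 16*s^3 - 16*s^2 - 10*s - 12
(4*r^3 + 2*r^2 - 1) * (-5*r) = -20*r^4 - 10*r^3 + 5*r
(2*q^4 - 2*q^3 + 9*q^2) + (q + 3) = 2*q^4 - 2*q^3 + 9*q^2 + q + 3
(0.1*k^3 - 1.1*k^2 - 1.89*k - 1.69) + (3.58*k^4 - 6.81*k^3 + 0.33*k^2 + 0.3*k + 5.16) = 3.58*k^4 - 6.71*k^3 - 0.77*k^2 - 1.59*k + 3.47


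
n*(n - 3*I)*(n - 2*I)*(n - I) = n^4 - 6*I*n^3 - 11*n^2 + 6*I*n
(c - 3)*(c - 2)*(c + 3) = c^3 - 2*c^2 - 9*c + 18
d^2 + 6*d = d*(d + 6)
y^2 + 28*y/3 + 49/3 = (y + 7/3)*(y + 7)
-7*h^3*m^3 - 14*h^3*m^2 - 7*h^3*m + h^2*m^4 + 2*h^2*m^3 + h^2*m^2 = m*(-7*h + m)*(h*m + h)^2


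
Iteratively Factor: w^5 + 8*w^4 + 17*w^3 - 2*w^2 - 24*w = (w + 3)*(w^4 + 5*w^3 + 2*w^2 - 8*w) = (w + 3)*(w + 4)*(w^3 + w^2 - 2*w) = w*(w + 3)*(w + 4)*(w^2 + w - 2) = w*(w - 1)*(w + 3)*(w + 4)*(w + 2)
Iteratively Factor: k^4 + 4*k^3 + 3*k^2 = (k + 1)*(k^3 + 3*k^2) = k*(k + 1)*(k^2 + 3*k) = k^2*(k + 1)*(k + 3)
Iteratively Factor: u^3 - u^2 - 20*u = (u + 4)*(u^2 - 5*u) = u*(u + 4)*(u - 5)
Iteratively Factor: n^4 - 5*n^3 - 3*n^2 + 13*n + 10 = (n + 1)*(n^3 - 6*n^2 + 3*n + 10) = (n - 2)*(n + 1)*(n^2 - 4*n - 5) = (n - 2)*(n + 1)^2*(n - 5)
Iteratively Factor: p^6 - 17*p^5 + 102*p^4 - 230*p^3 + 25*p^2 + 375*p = (p - 3)*(p^5 - 14*p^4 + 60*p^3 - 50*p^2 - 125*p) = (p - 3)*(p + 1)*(p^4 - 15*p^3 + 75*p^2 - 125*p) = (p - 5)*(p - 3)*(p + 1)*(p^3 - 10*p^2 + 25*p) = (p - 5)^2*(p - 3)*(p + 1)*(p^2 - 5*p) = p*(p - 5)^2*(p - 3)*(p + 1)*(p - 5)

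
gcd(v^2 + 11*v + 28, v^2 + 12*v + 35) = v + 7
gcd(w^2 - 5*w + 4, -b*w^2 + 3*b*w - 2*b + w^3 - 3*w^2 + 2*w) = w - 1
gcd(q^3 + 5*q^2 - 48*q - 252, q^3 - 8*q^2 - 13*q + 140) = q - 7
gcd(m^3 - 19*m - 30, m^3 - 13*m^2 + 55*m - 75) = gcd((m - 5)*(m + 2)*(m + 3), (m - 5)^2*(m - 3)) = m - 5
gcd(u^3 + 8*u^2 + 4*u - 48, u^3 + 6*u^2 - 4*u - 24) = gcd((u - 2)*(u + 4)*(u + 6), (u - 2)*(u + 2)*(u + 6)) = u^2 + 4*u - 12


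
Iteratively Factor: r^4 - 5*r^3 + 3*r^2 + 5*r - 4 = (r - 1)*(r^3 - 4*r^2 - r + 4) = (r - 1)*(r + 1)*(r^2 - 5*r + 4) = (r - 4)*(r - 1)*(r + 1)*(r - 1)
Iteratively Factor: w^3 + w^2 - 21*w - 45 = (w + 3)*(w^2 - 2*w - 15) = (w + 3)^2*(w - 5)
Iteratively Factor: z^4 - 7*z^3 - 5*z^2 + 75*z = (z - 5)*(z^3 - 2*z^2 - 15*z) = (z - 5)*(z + 3)*(z^2 - 5*z) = (z - 5)^2*(z + 3)*(z)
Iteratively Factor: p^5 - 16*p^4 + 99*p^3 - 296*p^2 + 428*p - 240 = (p - 2)*(p^4 - 14*p^3 + 71*p^2 - 154*p + 120) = (p - 2)^2*(p^3 - 12*p^2 + 47*p - 60) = (p - 4)*(p - 2)^2*(p^2 - 8*p + 15) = (p - 5)*(p - 4)*(p - 2)^2*(p - 3)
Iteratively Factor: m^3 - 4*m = (m - 2)*(m^2 + 2*m) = m*(m - 2)*(m + 2)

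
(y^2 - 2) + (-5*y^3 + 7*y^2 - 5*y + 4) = -5*y^3 + 8*y^2 - 5*y + 2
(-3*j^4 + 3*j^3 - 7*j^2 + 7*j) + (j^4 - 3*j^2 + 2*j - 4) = -2*j^4 + 3*j^3 - 10*j^2 + 9*j - 4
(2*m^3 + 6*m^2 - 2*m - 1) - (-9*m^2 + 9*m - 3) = 2*m^3 + 15*m^2 - 11*m + 2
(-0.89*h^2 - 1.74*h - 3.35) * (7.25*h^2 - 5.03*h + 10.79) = -6.4525*h^4 - 8.1383*h^3 - 25.1384*h^2 - 1.9241*h - 36.1465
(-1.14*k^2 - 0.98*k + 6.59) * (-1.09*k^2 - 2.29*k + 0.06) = 1.2426*k^4 + 3.6788*k^3 - 5.0073*k^2 - 15.1499*k + 0.3954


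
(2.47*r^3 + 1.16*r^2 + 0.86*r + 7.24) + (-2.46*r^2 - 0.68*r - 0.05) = 2.47*r^3 - 1.3*r^2 + 0.18*r + 7.19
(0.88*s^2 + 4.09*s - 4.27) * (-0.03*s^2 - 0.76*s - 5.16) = -0.0264*s^4 - 0.7915*s^3 - 7.5211*s^2 - 17.8592*s + 22.0332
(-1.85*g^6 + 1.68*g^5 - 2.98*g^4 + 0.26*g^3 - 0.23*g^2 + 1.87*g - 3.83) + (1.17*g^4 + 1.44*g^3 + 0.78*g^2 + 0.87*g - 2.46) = -1.85*g^6 + 1.68*g^5 - 1.81*g^4 + 1.7*g^3 + 0.55*g^2 + 2.74*g - 6.29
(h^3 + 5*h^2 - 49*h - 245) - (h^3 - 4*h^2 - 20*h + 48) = 9*h^2 - 29*h - 293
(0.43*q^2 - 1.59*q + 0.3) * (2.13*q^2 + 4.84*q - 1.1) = 0.9159*q^4 - 1.3055*q^3 - 7.5296*q^2 + 3.201*q - 0.33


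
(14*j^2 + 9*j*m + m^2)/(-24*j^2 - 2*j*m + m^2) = (-14*j^2 - 9*j*m - m^2)/(24*j^2 + 2*j*m - m^2)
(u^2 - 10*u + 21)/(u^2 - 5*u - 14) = (u - 3)/(u + 2)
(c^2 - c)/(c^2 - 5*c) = (c - 1)/(c - 5)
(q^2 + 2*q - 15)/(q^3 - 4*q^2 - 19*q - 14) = (-q^2 - 2*q + 15)/(-q^3 + 4*q^2 + 19*q + 14)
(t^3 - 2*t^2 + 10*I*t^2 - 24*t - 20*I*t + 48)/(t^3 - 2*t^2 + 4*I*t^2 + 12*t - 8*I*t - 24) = (t + 4*I)/(t - 2*I)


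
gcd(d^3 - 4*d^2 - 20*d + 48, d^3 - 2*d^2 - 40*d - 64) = d + 4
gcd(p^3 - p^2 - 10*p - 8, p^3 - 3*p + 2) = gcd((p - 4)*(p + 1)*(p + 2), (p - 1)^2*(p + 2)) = p + 2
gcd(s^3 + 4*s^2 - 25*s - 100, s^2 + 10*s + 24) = s + 4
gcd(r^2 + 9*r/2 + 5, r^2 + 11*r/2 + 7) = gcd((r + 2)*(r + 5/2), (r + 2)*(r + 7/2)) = r + 2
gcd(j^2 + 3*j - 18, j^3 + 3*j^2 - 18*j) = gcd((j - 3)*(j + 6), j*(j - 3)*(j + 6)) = j^2 + 3*j - 18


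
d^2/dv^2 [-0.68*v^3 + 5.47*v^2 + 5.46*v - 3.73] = 10.94 - 4.08*v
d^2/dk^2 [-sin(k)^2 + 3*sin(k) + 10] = -3*sin(k) - 2*cos(2*k)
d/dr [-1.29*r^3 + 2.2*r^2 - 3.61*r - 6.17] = -3.87*r^2 + 4.4*r - 3.61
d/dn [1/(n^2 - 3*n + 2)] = (3 - 2*n)/(n^2 - 3*n + 2)^2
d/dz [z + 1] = 1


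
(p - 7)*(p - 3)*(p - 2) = p^3 - 12*p^2 + 41*p - 42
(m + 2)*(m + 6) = m^2 + 8*m + 12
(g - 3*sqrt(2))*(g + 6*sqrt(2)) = g^2 + 3*sqrt(2)*g - 36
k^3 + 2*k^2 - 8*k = k*(k - 2)*(k + 4)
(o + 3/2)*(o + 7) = o^2 + 17*o/2 + 21/2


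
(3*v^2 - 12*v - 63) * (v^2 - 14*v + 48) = 3*v^4 - 54*v^3 + 249*v^2 + 306*v - 3024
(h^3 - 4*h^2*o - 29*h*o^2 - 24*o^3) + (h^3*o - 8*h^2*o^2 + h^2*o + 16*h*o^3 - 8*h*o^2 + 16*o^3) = h^3*o + h^3 - 8*h^2*o^2 - 3*h^2*o + 16*h*o^3 - 37*h*o^2 - 8*o^3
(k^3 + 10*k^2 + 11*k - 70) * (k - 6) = k^4 + 4*k^3 - 49*k^2 - 136*k + 420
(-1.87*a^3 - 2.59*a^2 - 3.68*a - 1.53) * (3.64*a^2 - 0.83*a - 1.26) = -6.8068*a^5 - 7.8755*a^4 - 8.8893*a^3 + 0.748599999999999*a^2 + 5.9067*a + 1.9278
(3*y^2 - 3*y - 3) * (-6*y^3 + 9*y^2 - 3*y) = -18*y^5 + 45*y^4 - 18*y^3 - 18*y^2 + 9*y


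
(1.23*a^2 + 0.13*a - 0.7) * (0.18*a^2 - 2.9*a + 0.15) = 0.2214*a^4 - 3.5436*a^3 - 0.3185*a^2 + 2.0495*a - 0.105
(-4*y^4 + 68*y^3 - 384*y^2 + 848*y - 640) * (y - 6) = -4*y^5 + 92*y^4 - 792*y^3 + 3152*y^2 - 5728*y + 3840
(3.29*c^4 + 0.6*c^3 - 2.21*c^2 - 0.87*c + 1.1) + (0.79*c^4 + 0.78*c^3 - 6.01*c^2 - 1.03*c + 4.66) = 4.08*c^4 + 1.38*c^3 - 8.22*c^2 - 1.9*c + 5.76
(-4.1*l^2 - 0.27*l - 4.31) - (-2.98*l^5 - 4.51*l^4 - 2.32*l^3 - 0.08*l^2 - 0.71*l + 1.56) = 2.98*l^5 + 4.51*l^4 + 2.32*l^3 - 4.02*l^2 + 0.44*l - 5.87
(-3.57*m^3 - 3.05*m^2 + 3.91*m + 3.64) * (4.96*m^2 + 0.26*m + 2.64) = -17.7072*m^5 - 16.0562*m^4 + 9.1758*m^3 + 11.019*m^2 + 11.2688*m + 9.6096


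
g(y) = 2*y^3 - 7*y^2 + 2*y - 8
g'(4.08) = 44.76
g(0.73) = -9.49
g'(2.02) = -1.80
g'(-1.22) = 28.01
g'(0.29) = -1.56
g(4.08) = 19.47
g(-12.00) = -4496.00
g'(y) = 6*y^2 - 14*y + 2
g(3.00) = -11.00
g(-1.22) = -24.49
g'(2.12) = -0.71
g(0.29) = -7.96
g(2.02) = -16.04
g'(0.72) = -4.97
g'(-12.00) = 1034.00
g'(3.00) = 14.00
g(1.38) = -13.31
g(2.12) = -16.16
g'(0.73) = -5.02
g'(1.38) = -5.89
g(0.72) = -9.44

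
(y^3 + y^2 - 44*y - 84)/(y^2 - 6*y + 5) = (y^3 + y^2 - 44*y - 84)/(y^2 - 6*y + 5)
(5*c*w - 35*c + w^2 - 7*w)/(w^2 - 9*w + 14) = (5*c + w)/(w - 2)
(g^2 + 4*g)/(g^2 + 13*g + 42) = g*(g + 4)/(g^2 + 13*g + 42)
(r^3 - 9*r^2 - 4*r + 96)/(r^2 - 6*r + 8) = (r^2 - 5*r - 24)/(r - 2)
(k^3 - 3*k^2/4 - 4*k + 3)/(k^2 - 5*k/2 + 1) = (4*k^2 + 5*k - 6)/(2*(2*k - 1))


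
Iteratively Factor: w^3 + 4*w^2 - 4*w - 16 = (w - 2)*(w^2 + 6*w + 8) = (w - 2)*(w + 4)*(w + 2)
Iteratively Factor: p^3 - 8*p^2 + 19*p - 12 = (p - 3)*(p^2 - 5*p + 4) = (p - 3)*(p - 1)*(p - 4)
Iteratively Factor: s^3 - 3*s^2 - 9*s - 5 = (s + 1)*(s^2 - 4*s - 5) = (s + 1)^2*(s - 5)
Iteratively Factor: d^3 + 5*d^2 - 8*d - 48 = (d + 4)*(d^2 + d - 12) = (d + 4)^2*(d - 3)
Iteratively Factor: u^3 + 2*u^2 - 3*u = (u)*(u^2 + 2*u - 3) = u*(u - 1)*(u + 3)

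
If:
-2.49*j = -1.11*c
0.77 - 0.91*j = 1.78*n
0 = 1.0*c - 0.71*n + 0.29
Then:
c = 0.01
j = 0.01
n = 0.43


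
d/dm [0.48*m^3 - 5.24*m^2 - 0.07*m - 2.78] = 1.44*m^2 - 10.48*m - 0.07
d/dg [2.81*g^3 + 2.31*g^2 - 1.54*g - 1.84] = 8.43*g^2 + 4.62*g - 1.54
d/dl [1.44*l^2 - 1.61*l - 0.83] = 2.88*l - 1.61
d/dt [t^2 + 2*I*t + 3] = 2*t + 2*I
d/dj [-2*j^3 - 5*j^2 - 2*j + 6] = -6*j^2 - 10*j - 2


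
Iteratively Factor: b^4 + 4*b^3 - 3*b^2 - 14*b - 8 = (b + 4)*(b^3 - 3*b - 2) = (b - 2)*(b + 4)*(b^2 + 2*b + 1) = (b - 2)*(b + 1)*(b + 4)*(b + 1)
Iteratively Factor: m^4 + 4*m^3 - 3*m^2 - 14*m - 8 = (m + 1)*(m^3 + 3*m^2 - 6*m - 8) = (m + 1)*(m + 4)*(m^2 - m - 2) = (m + 1)^2*(m + 4)*(m - 2)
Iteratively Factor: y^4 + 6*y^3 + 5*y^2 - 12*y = (y - 1)*(y^3 + 7*y^2 + 12*y) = y*(y - 1)*(y^2 + 7*y + 12) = y*(y - 1)*(y + 3)*(y + 4)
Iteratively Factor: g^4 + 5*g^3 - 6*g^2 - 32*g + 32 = (g - 1)*(g^3 + 6*g^2 - 32) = (g - 1)*(g + 4)*(g^2 + 2*g - 8) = (g - 2)*(g - 1)*(g + 4)*(g + 4)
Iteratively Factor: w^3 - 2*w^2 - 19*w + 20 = (w - 5)*(w^2 + 3*w - 4) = (w - 5)*(w - 1)*(w + 4)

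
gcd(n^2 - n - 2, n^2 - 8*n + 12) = n - 2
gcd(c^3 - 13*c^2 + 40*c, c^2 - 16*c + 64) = c - 8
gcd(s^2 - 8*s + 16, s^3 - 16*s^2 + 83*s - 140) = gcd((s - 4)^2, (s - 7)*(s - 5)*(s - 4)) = s - 4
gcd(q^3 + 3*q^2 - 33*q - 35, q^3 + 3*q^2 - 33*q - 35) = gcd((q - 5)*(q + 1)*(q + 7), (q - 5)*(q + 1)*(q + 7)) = q^3 + 3*q^2 - 33*q - 35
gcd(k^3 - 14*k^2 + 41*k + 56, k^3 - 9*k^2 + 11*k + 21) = k^2 - 6*k - 7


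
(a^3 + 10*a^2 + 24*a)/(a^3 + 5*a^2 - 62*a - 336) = a*(a + 4)/(a^2 - a - 56)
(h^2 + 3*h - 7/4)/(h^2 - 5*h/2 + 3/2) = (4*h^2 + 12*h - 7)/(2*(2*h^2 - 5*h + 3))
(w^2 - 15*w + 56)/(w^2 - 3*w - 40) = (w - 7)/(w + 5)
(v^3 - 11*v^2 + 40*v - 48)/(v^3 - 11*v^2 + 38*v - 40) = (v^2 - 7*v + 12)/(v^2 - 7*v + 10)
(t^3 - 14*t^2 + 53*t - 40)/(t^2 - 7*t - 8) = (t^2 - 6*t + 5)/(t + 1)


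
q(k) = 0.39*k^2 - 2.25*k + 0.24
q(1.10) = -1.76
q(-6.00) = 27.78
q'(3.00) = 0.09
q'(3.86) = 0.76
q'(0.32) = -2.00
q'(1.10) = -1.39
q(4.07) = -2.46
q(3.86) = -2.63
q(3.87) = -2.63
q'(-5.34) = -6.42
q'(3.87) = 0.77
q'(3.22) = 0.26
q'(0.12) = -2.16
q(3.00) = -3.00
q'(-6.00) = -6.93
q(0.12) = -0.02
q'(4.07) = 0.92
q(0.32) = -0.44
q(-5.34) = 23.38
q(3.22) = -2.96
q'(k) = 0.78*k - 2.25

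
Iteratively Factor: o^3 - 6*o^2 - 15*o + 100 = (o - 5)*(o^2 - o - 20) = (o - 5)*(o + 4)*(o - 5)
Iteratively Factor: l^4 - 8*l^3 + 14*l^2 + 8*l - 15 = (l - 3)*(l^3 - 5*l^2 - l + 5) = (l - 3)*(l + 1)*(l^2 - 6*l + 5) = (l - 5)*(l - 3)*(l + 1)*(l - 1)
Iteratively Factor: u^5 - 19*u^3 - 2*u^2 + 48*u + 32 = (u + 1)*(u^4 - u^3 - 18*u^2 + 16*u + 32) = (u + 1)*(u + 4)*(u^3 - 5*u^2 + 2*u + 8) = (u + 1)^2*(u + 4)*(u^2 - 6*u + 8) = (u - 4)*(u + 1)^2*(u + 4)*(u - 2)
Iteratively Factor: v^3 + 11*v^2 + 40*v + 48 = (v + 4)*(v^2 + 7*v + 12) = (v + 4)^2*(v + 3)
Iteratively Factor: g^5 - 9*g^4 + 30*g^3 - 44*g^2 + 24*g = (g - 2)*(g^4 - 7*g^3 + 16*g^2 - 12*g) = g*(g - 2)*(g^3 - 7*g^2 + 16*g - 12) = g*(g - 2)^2*(g^2 - 5*g + 6) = g*(g - 3)*(g - 2)^2*(g - 2)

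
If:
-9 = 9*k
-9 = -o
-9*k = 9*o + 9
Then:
No Solution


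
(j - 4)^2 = j^2 - 8*j + 16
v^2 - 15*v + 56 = (v - 8)*(v - 7)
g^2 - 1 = (g - 1)*(g + 1)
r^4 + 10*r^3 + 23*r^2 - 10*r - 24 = (r - 1)*(r + 1)*(r + 4)*(r + 6)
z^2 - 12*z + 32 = (z - 8)*(z - 4)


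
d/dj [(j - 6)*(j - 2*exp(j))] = -2*j*exp(j) + 2*j + 10*exp(j) - 6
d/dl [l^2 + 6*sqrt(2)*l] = 2*l + 6*sqrt(2)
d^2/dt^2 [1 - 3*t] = 0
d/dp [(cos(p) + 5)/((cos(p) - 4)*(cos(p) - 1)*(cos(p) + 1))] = (-77*cos(p) + 11*cos(2*p) + cos(3*p) - 7)/(2*(cos(p) - 4)^2*sin(p)^3)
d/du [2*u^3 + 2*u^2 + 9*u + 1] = 6*u^2 + 4*u + 9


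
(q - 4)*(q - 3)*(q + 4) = q^3 - 3*q^2 - 16*q + 48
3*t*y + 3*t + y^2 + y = (3*t + y)*(y + 1)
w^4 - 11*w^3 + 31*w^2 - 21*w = w*(w - 7)*(w - 3)*(w - 1)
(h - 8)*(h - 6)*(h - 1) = h^3 - 15*h^2 + 62*h - 48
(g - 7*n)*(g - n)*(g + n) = g^3 - 7*g^2*n - g*n^2 + 7*n^3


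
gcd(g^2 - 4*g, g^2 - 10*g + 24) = g - 4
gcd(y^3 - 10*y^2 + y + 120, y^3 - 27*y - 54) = y + 3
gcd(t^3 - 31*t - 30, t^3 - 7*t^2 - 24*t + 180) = t^2 - t - 30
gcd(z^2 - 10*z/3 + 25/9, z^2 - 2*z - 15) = 1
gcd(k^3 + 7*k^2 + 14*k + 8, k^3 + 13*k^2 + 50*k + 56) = k^2 + 6*k + 8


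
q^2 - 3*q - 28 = (q - 7)*(q + 4)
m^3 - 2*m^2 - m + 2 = (m - 2)*(m - 1)*(m + 1)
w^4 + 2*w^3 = w^3*(w + 2)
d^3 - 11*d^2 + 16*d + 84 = (d - 7)*(d - 6)*(d + 2)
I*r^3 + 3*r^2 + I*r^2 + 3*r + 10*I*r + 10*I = (r - 5*I)*(r + 2*I)*(I*r + I)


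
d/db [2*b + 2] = 2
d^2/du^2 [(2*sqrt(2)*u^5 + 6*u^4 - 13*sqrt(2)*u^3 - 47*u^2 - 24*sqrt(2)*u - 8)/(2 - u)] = 2*(-12*sqrt(2)*u^5 - 18*u^4 + 60*sqrt(2)*u^4 - 67*sqrt(2)*u^3 + 96*u^3 - 144*u^2 - 78*sqrt(2)*u^2 + 156*sqrt(2)*u + 48*sqrt(2) + 196)/(u^3 - 6*u^2 + 12*u - 8)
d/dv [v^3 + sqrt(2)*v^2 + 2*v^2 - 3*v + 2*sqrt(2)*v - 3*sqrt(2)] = 3*v^2 + 2*sqrt(2)*v + 4*v - 3 + 2*sqrt(2)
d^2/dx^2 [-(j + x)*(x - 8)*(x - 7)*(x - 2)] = -6*j*x + 34*j - 12*x^2 + 102*x - 172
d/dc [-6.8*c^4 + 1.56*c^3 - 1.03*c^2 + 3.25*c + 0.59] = -27.2*c^3 + 4.68*c^2 - 2.06*c + 3.25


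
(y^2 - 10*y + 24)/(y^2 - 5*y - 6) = (y - 4)/(y + 1)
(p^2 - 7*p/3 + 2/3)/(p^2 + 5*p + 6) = (3*p^2 - 7*p + 2)/(3*(p^2 + 5*p + 6))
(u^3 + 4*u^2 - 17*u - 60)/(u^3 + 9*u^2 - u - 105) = (u^2 - u - 12)/(u^2 + 4*u - 21)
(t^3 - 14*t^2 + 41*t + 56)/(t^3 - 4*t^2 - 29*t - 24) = (t - 7)/(t + 3)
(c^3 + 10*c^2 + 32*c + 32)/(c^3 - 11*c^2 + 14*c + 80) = (c^2 + 8*c + 16)/(c^2 - 13*c + 40)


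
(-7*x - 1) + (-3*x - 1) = -10*x - 2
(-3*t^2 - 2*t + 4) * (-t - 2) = 3*t^3 + 8*t^2 - 8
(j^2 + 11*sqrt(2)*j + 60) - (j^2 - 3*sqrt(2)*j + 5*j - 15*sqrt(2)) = -5*j + 14*sqrt(2)*j + 15*sqrt(2) + 60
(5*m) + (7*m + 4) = 12*m + 4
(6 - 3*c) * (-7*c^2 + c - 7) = 21*c^3 - 45*c^2 + 27*c - 42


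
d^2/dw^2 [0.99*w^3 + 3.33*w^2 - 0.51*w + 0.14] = 5.94*w + 6.66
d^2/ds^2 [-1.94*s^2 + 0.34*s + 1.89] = -3.88000000000000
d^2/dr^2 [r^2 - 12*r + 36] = 2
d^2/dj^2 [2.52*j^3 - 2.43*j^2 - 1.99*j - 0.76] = 15.12*j - 4.86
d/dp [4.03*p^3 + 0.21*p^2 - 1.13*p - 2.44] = 12.09*p^2 + 0.42*p - 1.13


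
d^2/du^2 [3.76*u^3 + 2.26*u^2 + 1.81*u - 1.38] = 22.56*u + 4.52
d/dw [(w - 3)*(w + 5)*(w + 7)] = 3*w^2 + 18*w - 1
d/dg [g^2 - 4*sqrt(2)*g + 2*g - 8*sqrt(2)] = 2*g - 4*sqrt(2) + 2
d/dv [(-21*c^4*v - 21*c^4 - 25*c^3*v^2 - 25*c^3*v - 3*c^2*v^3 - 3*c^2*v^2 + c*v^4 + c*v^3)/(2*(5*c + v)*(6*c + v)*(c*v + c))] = (-519*c^4 - 138*c^3*v + 82*c^2*v^2 + 22*c*v^3 + v^4)/(2*(900*c^4 + 660*c^3*v + 181*c^2*v^2 + 22*c*v^3 + v^4))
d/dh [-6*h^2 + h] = 1 - 12*h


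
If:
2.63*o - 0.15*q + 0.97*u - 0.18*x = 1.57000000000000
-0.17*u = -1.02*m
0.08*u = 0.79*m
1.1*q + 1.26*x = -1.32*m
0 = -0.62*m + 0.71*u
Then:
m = 0.00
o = 0.00311095748358106*x + 0.596958174904943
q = -1.14545454545455*x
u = 0.00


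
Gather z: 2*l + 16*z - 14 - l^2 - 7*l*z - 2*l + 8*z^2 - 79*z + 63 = -l^2 + 8*z^2 + z*(-7*l - 63) + 49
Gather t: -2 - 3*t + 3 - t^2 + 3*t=1 - t^2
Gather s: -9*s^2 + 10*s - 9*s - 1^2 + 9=-9*s^2 + s + 8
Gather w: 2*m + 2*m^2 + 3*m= 2*m^2 + 5*m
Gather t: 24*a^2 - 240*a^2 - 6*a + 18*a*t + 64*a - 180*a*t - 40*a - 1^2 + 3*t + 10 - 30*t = -216*a^2 + 18*a + t*(-162*a - 27) + 9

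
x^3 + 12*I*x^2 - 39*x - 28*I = (x + I)*(x + 4*I)*(x + 7*I)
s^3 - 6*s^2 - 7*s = s*(s - 7)*(s + 1)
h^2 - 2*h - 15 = (h - 5)*(h + 3)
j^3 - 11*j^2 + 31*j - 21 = (j - 7)*(j - 3)*(j - 1)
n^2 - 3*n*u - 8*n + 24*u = (n - 8)*(n - 3*u)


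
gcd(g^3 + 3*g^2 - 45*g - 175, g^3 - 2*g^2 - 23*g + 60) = g + 5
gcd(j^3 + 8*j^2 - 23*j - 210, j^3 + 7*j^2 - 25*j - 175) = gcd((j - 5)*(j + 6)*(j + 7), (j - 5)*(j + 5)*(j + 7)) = j^2 + 2*j - 35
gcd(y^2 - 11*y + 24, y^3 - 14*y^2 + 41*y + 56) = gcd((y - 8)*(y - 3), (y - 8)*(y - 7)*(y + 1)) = y - 8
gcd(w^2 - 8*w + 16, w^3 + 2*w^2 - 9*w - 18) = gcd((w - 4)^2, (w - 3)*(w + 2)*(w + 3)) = 1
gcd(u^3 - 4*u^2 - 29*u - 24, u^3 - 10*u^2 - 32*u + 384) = u - 8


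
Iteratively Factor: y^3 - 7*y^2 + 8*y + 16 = (y + 1)*(y^2 - 8*y + 16) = (y - 4)*(y + 1)*(y - 4)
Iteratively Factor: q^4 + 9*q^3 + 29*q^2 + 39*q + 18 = (q + 2)*(q^3 + 7*q^2 + 15*q + 9) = (q + 2)*(q + 3)*(q^2 + 4*q + 3) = (q + 2)*(q + 3)^2*(q + 1)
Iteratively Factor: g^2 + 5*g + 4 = (g + 4)*(g + 1)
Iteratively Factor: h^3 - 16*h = (h)*(h^2 - 16) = h*(h - 4)*(h + 4)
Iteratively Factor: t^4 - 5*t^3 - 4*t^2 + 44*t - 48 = (t - 4)*(t^3 - t^2 - 8*t + 12) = (t - 4)*(t - 2)*(t^2 + t - 6) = (t - 4)*(t - 2)*(t + 3)*(t - 2)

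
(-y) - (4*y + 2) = -5*y - 2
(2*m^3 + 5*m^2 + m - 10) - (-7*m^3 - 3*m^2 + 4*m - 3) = 9*m^3 + 8*m^2 - 3*m - 7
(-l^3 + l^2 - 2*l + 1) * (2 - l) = l^4 - 3*l^3 + 4*l^2 - 5*l + 2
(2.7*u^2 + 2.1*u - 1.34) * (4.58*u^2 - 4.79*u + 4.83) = 12.366*u^4 - 3.315*u^3 - 3.1552*u^2 + 16.5616*u - 6.4722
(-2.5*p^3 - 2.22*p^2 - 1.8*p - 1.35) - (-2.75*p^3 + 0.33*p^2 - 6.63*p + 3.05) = 0.25*p^3 - 2.55*p^2 + 4.83*p - 4.4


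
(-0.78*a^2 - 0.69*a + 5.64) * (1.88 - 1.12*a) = 0.8736*a^3 - 0.6936*a^2 - 7.614*a + 10.6032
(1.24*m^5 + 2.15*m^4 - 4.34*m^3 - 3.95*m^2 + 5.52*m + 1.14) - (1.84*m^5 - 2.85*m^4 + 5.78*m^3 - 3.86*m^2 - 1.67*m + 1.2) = -0.6*m^5 + 5.0*m^4 - 10.12*m^3 - 0.0900000000000003*m^2 + 7.19*m - 0.0600000000000001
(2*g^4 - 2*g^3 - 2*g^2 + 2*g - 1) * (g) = 2*g^5 - 2*g^4 - 2*g^3 + 2*g^2 - g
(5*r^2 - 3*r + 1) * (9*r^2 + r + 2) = 45*r^4 - 22*r^3 + 16*r^2 - 5*r + 2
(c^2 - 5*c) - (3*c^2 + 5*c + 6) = -2*c^2 - 10*c - 6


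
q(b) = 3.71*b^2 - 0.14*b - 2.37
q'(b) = 7.42*b - 0.14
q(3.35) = 38.80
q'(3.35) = 24.72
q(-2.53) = 21.73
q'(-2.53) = -18.91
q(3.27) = 36.84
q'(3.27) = 24.12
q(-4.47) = 72.38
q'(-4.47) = -33.31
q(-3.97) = 56.66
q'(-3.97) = -29.60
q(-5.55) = 112.68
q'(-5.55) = -41.32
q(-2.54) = 21.92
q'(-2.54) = -18.99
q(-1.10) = 2.27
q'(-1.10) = -8.30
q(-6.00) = 132.03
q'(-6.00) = -44.66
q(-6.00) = 132.03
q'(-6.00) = -44.66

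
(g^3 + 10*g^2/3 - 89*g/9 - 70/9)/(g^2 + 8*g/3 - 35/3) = g + 2/3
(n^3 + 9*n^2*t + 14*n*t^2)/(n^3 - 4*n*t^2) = (-n - 7*t)/(-n + 2*t)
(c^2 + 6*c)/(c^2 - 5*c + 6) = c*(c + 6)/(c^2 - 5*c + 6)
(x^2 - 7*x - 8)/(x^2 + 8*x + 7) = (x - 8)/(x + 7)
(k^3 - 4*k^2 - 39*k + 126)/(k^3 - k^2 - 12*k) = (-k^3 + 4*k^2 + 39*k - 126)/(k*(-k^2 + k + 12))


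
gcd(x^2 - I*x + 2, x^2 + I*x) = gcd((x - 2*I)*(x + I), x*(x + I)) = x + I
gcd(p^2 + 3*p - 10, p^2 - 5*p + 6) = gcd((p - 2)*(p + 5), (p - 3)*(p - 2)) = p - 2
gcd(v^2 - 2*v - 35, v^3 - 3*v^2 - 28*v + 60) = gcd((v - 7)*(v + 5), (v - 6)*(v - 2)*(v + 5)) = v + 5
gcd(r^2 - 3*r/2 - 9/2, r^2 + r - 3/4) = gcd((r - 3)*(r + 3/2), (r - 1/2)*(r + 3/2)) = r + 3/2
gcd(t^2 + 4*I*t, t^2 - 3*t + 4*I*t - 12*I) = t + 4*I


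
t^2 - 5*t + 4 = (t - 4)*(t - 1)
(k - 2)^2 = k^2 - 4*k + 4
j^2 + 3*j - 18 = (j - 3)*(j + 6)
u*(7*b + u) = 7*b*u + u^2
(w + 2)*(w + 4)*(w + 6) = w^3 + 12*w^2 + 44*w + 48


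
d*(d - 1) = d^2 - d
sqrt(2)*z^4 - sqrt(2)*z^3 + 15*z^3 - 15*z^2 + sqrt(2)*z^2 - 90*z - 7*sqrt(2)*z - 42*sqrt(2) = (z - 3)*(z + 2)*(z + 7*sqrt(2))*(sqrt(2)*z + 1)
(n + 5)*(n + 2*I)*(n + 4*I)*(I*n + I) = I*n^4 - 6*n^3 + 6*I*n^3 - 36*n^2 - 3*I*n^2 - 30*n - 48*I*n - 40*I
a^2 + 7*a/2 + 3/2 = (a + 1/2)*(a + 3)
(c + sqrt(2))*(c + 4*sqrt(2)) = c^2 + 5*sqrt(2)*c + 8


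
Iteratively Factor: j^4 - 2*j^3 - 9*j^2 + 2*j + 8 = (j + 2)*(j^3 - 4*j^2 - j + 4) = (j - 1)*(j + 2)*(j^2 - 3*j - 4) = (j - 4)*(j - 1)*(j + 2)*(j + 1)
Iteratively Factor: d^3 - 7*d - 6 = (d + 2)*(d^2 - 2*d - 3) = (d - 3)*(d + 2)*(d + 1)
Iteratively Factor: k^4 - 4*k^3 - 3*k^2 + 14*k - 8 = (k - 1)*(k^3 - 3*k^2 - 6*k + 8) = (k - 1)*(k + 2)*(k^2 - 5*k + 4) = (k - 4)*(k - 1)*(k + 2)*(k - 1)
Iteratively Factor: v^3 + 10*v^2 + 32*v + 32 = (v + 2)*(v^2 + 8*v + 16) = (v + 2)*(v + 4)*(v + 4)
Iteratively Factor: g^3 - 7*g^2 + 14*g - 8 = (g - 2)*(g^2 - 5*g + 4) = (g - 4)*(g - 2)*(g - 1)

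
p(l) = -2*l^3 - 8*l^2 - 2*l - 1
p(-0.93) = -4.45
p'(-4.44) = -49.24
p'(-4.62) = -56.15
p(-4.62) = 34.71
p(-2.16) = -13.85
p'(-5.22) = -81.97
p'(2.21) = -66.66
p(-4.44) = 25.23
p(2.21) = -66.08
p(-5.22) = 75.93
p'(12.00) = -1058.00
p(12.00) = -4633.00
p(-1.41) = -8.48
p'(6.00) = -314.00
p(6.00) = -733.00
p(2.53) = -89.66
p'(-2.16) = 4.57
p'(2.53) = -80.89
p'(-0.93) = 7.69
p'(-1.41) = 8.63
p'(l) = -6*l^2 - 16*l - 2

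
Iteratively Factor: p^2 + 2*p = (p)*(p + 2)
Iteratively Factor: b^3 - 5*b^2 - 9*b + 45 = (b - 5)*(b^2 - 9) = (b - 5)*(b - 3)*(b + 3)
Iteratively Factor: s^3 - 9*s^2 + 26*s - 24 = (s - 3)*(s^2 - 6*s + 8) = (s - 4)*(s - 3)*(s - 2)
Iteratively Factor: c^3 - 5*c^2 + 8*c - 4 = (c - 1)*(c^2 - 4*c + 4) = (c - 2)*(c - 1)*(c - 2)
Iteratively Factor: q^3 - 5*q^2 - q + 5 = (q - 1)*(q^2 - 4*q - 5) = (q - 1)*(q + 1)*(q - 5)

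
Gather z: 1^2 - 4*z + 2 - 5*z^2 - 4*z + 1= -5*z^2 - 8*z + 4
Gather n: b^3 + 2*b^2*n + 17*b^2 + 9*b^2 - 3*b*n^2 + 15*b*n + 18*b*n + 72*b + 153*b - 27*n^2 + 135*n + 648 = b^3 + 26*b^2 + 225*b + n^2*(-3*b - 27) + n*(2*b^2 + 33*b + 135) + 648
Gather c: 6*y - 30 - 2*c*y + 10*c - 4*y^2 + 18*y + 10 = c*(10 - 2*y) - 4*y^2 + 24*y - 20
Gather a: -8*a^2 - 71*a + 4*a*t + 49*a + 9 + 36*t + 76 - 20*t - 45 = -8*a^2 + a*(4*t - 22) + 16*t + 40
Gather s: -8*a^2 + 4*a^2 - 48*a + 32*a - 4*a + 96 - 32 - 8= -4*a^2 - 20*a + 56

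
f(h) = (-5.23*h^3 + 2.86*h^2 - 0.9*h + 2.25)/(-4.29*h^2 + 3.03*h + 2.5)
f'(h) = (8.58*h - 3.03)*(-5.23*h^3 + 2.86*h^2 - 0.9*h + 2.25)/(-4.29*h^2 + 3.03*h + 2.5)^2 + (-15.69*h^2 + 5.72*h - 0.9)/(-4.29*h^2 + 3.03*h + 2.5) = (22.4367*h^4 - 31.6938*h^3 - 34.4202*h^2 + 33.605*h - 9.0675)/(18.4041*h^4 - 25.9974*h^3 - 12.2691*h^2 + 15.15*h + 6.25)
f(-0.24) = 1.77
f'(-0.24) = -7.99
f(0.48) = 0.64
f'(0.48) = -0.36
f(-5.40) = -6.58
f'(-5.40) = 1.18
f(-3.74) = -4.64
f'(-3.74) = 1.15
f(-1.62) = -2.45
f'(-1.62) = 0.73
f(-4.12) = -5.08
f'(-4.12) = 1.16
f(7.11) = 9.02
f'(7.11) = 1.20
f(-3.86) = -4.78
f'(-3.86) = 1.15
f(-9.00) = -10.89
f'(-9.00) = 1.21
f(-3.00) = -3.80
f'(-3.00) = 1.10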